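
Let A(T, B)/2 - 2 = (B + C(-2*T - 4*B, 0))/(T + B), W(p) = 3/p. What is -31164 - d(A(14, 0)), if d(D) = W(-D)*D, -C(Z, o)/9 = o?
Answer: -31161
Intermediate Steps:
C(Z, o) = -9*o
A(T, B) = 4 + 2*B/(B + T) (A(T, B) = 4 + 2*((B - 9*0)/(T + B)) = 4 + 2*((B + 0)/(B + T)) = 4 + 2*(B/(B + T)) = 4 + 2*B/(B + T))
d(D) = -3 (d(D) = (3/((-D)))*D = (3*(-1/D))*D = (-3/D)*D = -3)
-31164 - d(A(14, 0)) = -31164 - 1*(-3) = -31164 + 3 = -31161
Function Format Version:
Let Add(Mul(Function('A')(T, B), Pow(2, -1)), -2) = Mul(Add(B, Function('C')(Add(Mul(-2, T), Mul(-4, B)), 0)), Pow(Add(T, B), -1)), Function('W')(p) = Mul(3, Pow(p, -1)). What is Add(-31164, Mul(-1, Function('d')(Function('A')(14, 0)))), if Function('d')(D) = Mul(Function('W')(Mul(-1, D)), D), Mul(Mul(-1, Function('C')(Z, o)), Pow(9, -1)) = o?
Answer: -31161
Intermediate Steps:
Function('C')(Z, o) = Mul(-9, o)
Function('A')(T, B) = Add(4, Mul(2, B, Pow(Add(B, T), -1))) (Function('A')(T, B) = Add(4, Mul(2, Mul(Add(B, Mul(-9, 0)), Pow(Add(T, B), -1)))) = Add(4, Mul(2, Mul(Add(B, 0), Pow(Add(B, T), -1)))) = Add(4, Mul(2, Mul(B, Pow(Add(B, T), -1)))) = Add(4, Mul(2, B, Pow(Add(B, T), -1))))
Function('d')(D) = -3 (Function('d')(D) = Mul(Mul(3, Pow(Mul(-1, D), -1)), D) = Mul(Mul(3, Mul(-1, Pow(D, -1))), D) = Mul(Mul(-3, Pow(D, -1)), D) = -3)
Add(-31164, Mul(-1, Function('d')(Function('A')(14, 0)))) = Add(-31164, Mul(-1, -3)) = Add(-31164, 3) = -31161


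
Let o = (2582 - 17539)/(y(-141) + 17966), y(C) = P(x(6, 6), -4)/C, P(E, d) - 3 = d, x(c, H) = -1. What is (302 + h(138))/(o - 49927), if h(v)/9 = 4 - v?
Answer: 1145009564/63238767413 ≈ 0.018106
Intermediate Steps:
P(E, d) = 3 + d
h(v) = 36 - 9*v (h(v) = 9*(4 - v) = 36 - 9*v)
y(C) = -1/C (y(C) = (3 - 4)/C = -1/C)
o = -2108937/2533207 (o = (2582 - 17539)/(-1/(-141) + 17966) = -14957/(-1*(-1/141) + 17966) = -14957/(1/141 + 17966) = -14957/2533207/141 = -14957*141/2533207 = -2108937/2533207 ≈ -0.83252)
(302 + h(138))/(o - 49927) = (302 + (36 - 9*138))/(-2108937/2533207 - 49927) = (302 + (36 - 1242))/(-126477534826/2533207) = (302 - 1206)*(-2533207/126477534826) = -904*(-2533207/126477534826) = 1145009564/63238767413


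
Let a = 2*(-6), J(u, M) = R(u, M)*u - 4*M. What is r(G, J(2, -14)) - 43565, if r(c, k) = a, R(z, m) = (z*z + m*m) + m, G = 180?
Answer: -43577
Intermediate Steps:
R(z, m) = m + m² + z² (R(z, m) = (z² + m²) + m = (m² + z²) + m = m + m² + z²)
J(u, M) = -4*M + u*(M + M² + u²) (J(u, M) = (M + M² + u²)*u - 4*M = u*(M + M² + u²) - 4*M = -4*M + u*(M + M² + u²))
a = -12
r(c, k) = -12
r(G, J(2, -14)) - 43565 = -12 - 43565 = -43577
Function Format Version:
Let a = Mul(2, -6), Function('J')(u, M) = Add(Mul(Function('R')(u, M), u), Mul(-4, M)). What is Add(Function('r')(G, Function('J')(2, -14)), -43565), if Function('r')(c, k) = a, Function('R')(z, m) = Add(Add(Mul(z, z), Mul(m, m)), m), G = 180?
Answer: -43577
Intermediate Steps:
Function('R')(z, m) = Add(m, Pow(m, 2), Pow(z, 2)) (Function('R')(z, m) = Add(Add(Pow(z, 2), Pow(m, 2)), m) = Add(Add(Pow(m, 2), Pow(z, 2)), m) = Add(m, Pow(m, 2), Pow(z, 2)))
Function('J')(u, M) = Add(Mul(-4, M), Mul(u, Add(M, Pow(M, 2), Pow(u, 2)))) (Function('J')(u, M) = Add(Mul(Add(M, Pow(M, 2), Pow(u, 2)), u), Mul(-4, M)) = Add(Mul(u, Add(M, Pow(M, 2), Pow(u, 2))), Mul(-4, M)) = Add(Mul(-4, M), Mul(u, Add(M, Pow(M, 2), Pow(u, 2)))))
a = -12
Function('r')(c, k) = -12
Add(Function('r')(G, Function('J')(2, -14)), -43565) = Add(-12, -43565) = -43577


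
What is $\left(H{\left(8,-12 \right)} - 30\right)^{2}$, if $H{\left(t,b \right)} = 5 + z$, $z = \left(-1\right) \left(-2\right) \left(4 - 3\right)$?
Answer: $529$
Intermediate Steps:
$z = 2$ ($z = 2 \cdot 1 = 2$)
$H{\left(t,b \right)} = 7$ ($H{\left(t,b \right)} = 5 + 2 = 7$)
$\left(H{\left(8,-12 \right)} - 30\right)^{2} = \left(7 - 30\right)^{2} = \left(-23\right)^{2} = 529$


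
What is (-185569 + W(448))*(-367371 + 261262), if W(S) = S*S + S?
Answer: -1653496547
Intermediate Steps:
W(S) = S + S² (W(S) = S² + S = S + S²)
(-185569 + W(448))*(-367371 + 261262) = (-185569 + 448*(1 + 448))*(-367371 + 261262) = (-185569 + 448*449)*(-106109) = (-185569 + 201152)*(-106109) = 15583*(-106109) = -1653496547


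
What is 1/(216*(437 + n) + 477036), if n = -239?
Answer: 1/519804 ≈ 1.9238e-6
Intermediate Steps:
1/(216*(437 + n) + 477036) = 1/(216*(437 - 239) + 477036) = 1/(216*198 + 477036) = 1/(42768 + 477036) = 1/519804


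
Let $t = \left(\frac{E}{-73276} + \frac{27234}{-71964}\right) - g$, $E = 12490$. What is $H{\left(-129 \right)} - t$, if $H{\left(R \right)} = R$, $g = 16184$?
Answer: $\frac{587949078656}{36619681} \approx 16056.0$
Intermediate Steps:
$t = - \frac{592673017505}{36619681}$ ($t = \left(\frac{12490}{-73276} + \frac{27234}{-71964}\right) - 16184 = \left(12490 \left(- \frac{1}{73276}\right) + 27234 \left(- \frac{1}{71964}\right)\right) - 16184 = \left(- \frac{6245}{36638} - \frac{1513}{3998}\right) - 16184 = - \frac{20100201}{36619681} - 16184 = - \frac{592673017505}{36619681} \approx -16185.0$)
$H{\left(-129 \right)} - t = -129 - - \frac{592673017505}{36619681} = -129 + \frac{592673017505}{36619681} = \frac{587949078656}{36619681}$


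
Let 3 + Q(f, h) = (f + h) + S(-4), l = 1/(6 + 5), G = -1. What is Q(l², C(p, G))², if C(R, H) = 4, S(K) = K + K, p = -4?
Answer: 715716/14641 ≈ 48.884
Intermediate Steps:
S(K) = 2*K
l = 1/11 ≈ 0.090909
Q(f, h) = -11 + f + h (Q(f, h) = -3 + ((f + h) + 2*(-4)) = -3 + ((f + h) - 8) = -3 + (-8 + f + h) = -11 + f + h)
Q(l², C(p, G))² = (-11 + (1/11)² + 4)² = (-11 + 1/121 + 4)² = (-846/121)² = 715716/14641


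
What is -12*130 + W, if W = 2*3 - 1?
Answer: -1555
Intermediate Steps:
W = 5 (W = 6 - 1 = 5)
-12*130 + W = -12*130 + 5 = -1560 + 5 = -1555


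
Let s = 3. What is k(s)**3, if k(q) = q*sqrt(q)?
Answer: 81*sqrt(3) ≈ 140.30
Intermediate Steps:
k(q) = q**(3/2)
k(s)**3 = (3**(3/2))**3 = (3*sqrt(3))**3 = 81*sqrt(3)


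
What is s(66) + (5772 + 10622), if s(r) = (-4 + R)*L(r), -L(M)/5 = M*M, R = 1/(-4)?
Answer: 108959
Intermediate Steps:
R = -1/4 (R = 1*(-1/4) = -1/4 ≈ -0.25000)
L(M) = -5*M**2 (L(M) = -5*M*M = -5*M**2)
s(r) = 85*r**2/4 (s(r) = (-4 - 1/4)*(-5*r**2) = -(-85)*r**2/4 = 85*r**2/4)
s(66) + (5772 + 10622) = (85/4)*66**2 + (5772 + 10622) = (85/4)*4356 + 16394 = 92565 + 16394 = 108959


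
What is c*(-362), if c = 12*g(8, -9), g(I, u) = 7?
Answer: -30408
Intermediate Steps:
c = 84 (c = 12*7 = 84)
c*(-362) = 84*(-362) = -30408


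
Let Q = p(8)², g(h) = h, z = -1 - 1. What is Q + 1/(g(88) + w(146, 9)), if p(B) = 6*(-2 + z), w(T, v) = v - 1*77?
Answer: 11521/20 ≈ 576.05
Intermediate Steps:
z = -2
w(T, v) = -77 + v (w(T, v) = v - 77 = -77 + v)
p(B) = -24 (p(B) = 6*(-2 - 2) = 6*(-4) = -24)
Q = 576 (Q = (-24)² = 576)
Q + 1/(g(88) + w(146, 9)) = 576 + 1/(88 + (-77 + 9)) = 576 + 1/(88 - 68) = 576 + 1/20 = 11521/20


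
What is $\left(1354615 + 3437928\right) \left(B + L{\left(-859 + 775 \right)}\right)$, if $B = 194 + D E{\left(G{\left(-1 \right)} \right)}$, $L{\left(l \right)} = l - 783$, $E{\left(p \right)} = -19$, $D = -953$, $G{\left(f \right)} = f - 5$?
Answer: $83553194662$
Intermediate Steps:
$G{\left(f \right)} = -5 + f$ ($G{\left(f \right)} = f - 5 = -5 + f$)
$L{\left(l \right)} = -783 + l$ ($L{\left(l \right)} = l - 783 = -783 + l$)
$B = 18301$ ($B = 194 - -18107 = 194 + 18107 = 18301$)
$\left(1354615 + 3437928\right) \left(B + L{\left(-859 + 775 \right)}\right) = \left(1354615 + 3437928\right) \left(18301 + \left(-783 + \left(-859 + 775\right)\right)\right) = 4792543 \left(18301 - 867\right) = 4792543 \cdot 17434 = 83553194662$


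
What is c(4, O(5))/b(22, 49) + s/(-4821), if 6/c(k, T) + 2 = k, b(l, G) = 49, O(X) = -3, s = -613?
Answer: 44500/236229 ≈ 0.18838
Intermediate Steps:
c(k, T) = 6/(-2 + k)
c(4, O(5))/b(22, 49) + s/(-4821) = (6/(-2 + 4))/49 - 613/(-4821) = (6/2)*(1/49) - 613*(-1/4821) = (6*(1/2))*(1/49) + 613/4821 = 3*(1/49) + 613/4821 = 3/49 + 613/4821 = 44500/236229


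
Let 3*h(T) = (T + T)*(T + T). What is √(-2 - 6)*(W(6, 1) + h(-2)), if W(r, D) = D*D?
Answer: 38*I*√2/3 ≈ 17.913*I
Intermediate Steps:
W(r, D) = D²
h(T) = 4*T²/3 (h(T) = ((T + T)*(T + T))/3 = ((2*T)*(2*T))/3 = (4*T²)/3 = 4*T²/3)
√(-2 - 6)*(W(6, 1) + h(-2)) = √(-2 - 6)*(1² + (4/3)*(-2)²) = √(-8)*(1 + (4/3)*4) = (2*I*√2)*(1 + 16/3) = (2*I*√2)*(19/3) = 38*I*√2/3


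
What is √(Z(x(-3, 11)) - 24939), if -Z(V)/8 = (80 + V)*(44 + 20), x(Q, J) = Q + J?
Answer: I*√69995 ≈ 264.57*I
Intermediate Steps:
x(Q, J) = J + Q
Z(V) = -40960 - 512*V (Z(V) = -8*(80 + V)*(44 + 20) = -8*(80 + V)*64 = -8*(5120 + 64*V) = -40960 - 512*V)
√(Z(x(-3, 11)) - 24939) = √((-40960 - 512*(11 - 3)) - 24939) = √((-40960 - 512*8) - 24939) = √((-40960 - 4096) - 24939) = √(-45056 - 24939) = √(-69995) = I*√69995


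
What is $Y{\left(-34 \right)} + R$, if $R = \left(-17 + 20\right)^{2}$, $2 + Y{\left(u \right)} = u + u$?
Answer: $-61$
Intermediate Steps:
$Y{\left(u \right)} = -2 + 2 u$ ($Y{\left(u \right)} = -2 + \left(u + u\right) = -2 + 2 u$)
$R = 9$ ($R = 3^{2} = 9$)
$Y{\left(-34 \right)} + R = \left(-2 + 2 \left(-34\right)\right) + 9 = \left(-2 - 68\right) + 9 = -70 + 9 = -61$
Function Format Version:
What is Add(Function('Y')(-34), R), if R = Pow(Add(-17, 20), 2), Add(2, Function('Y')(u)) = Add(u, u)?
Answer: -61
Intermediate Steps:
Function('Y')(u) = Add(-2, Mul(2, u)) (Function('Y')(u) = Add(-2, Add(u, u)) = Add(-2, Mul(2, u)))
R = 9 (R = Pow(3, 2) = 9)
Add(Function('Y')(-34), R) = Add(Add(-2, Mul(2, -34)), 9) = Add(Add(-2, -68), 9) = Add(-70, 9) = -61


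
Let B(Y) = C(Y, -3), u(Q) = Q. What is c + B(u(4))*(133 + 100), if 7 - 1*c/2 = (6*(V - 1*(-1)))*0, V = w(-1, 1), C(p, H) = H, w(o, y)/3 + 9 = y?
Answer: -685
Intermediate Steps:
w(o, y) = -27 + 3*y
V = -24 (V = -27 + 3*1 = -27 + 3 = -24)
B(Y) = -3
c = 14 (c = 14 - 2*6*(-24 - 1*(-1))*0 = 14 - 2*6*(-24 + 1)*0 = 14 - 2*6*(-23)*0 = 14 - (-276)*0 = 14 - 2*0 = 14 + 0 = 14)
c + B(u(4))*(133 + 100) = 14 - 3*(133 + 100) = 14 - 3*233 = 14 - 699 = -685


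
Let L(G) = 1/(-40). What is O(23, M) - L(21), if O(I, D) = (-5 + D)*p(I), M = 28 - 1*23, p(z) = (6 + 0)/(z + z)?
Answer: 1/40 ≈ 0.025000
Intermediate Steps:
p(z) = 3/z (p(z) = 6/((2*z)) = 6*(1/(2*z)) = 3/z)
M = 5 (M = 28 - 23 = 5)
O(I, D) = 3*(-5 + D)/I (O(I, D) = (-5 + D)*(3/I) = 3*(-5 + D)/I)
L(G) = -1/40
O(23, M) - L(21) = 3*(-5 + 5)/23 - 1*(-1/40) = 3*(1/23)*0 + 1/40 = 0 + 1/40 = 1/40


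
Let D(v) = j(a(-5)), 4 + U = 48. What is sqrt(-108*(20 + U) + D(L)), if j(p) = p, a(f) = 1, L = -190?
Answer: I*sqrt(6911) ≈ 83.132*I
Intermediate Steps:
U = 44 (U = -4 + 48 = 44)
D(v) = 1
sqrt(-108*(20 + U) + D(L)) = sqrt(-108*(20 + 44) + 1) = sqrt(-108*64 + 1) = sqrt(-6912 + 1) = sqrt(-6911) = I*sqrt(6911)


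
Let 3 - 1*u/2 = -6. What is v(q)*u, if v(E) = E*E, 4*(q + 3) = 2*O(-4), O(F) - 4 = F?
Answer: 162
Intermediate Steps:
u = 18 (u = 6 - 2*(-6) = 6 + 12 = 18)
O(F) = 4 + F
q = -3 (q = -3 + (2*(4 - 4))/4 = -3 + (2*0)/4 = -3 + (¼)*0 = -3 + 0 = -3)
v(E) = E²
v(q)*u = (-3)²*18 = 9*18 = 162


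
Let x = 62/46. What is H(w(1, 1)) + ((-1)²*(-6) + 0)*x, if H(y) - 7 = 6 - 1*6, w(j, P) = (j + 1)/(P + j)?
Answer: -25/23 ≈ -1.0870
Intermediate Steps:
w(j, P) = (1 + j)/(P + j)
H(y) = 7 (H(y) = 7 + (6 - 1*6) = 7 + (6 - 6) = 7 + 0 = 7)
x = 31/23 (x = 62*(1/46) = 31/23 ≈ 1.3478)
H(w(1, 1)) + ((-1)²*(-6) + 0)*x = 7 + ((-1)²*(-6) + 0)*(31/23) = 7 + (1*(-6) + 0)*(31/23) = 7 + (-6 + 0)*(31/23) = 7 - 6*31/23 = 7 - 186/23 = -25/23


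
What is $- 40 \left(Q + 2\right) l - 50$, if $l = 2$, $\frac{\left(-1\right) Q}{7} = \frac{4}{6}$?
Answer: $\frac{490}{3} \approx 163.33$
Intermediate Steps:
$Q = - \frac{14}{3}$ ($Q = - 7 \cdot \frac{4}{6} = - 7 \cdot 4 \cdot \frac{1}{6} = \left(-7\right) \frac{2}{3} = - \frac{14}{3} \approx -4.6667$)
$- 40 \left(Q + 2\right) l - 50 = - 40 \left(- \frac{14}{3} + 2\right) 2 - 50 = - 40 \left(\left(- \frac{8}{3}\right) 2\right) - 50 = \left(-40\right) \left(- \frac{16}{3}\right) - 50 = \frac{640}{3} - 50 = \frac{490}{3}$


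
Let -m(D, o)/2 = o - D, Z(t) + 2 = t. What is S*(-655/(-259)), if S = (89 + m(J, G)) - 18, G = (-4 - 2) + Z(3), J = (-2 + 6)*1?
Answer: 58295/259 ≈ 225.08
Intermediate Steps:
Z(t) = -2 + t
J = 4 (J = 4*1 = 4)
G = -5 (G = (-4 - 2) + (-2 + 3) = -6 + 1 = -5)
m(D, o) = -2*o + 2*D (m(D, o) = -2*(o - D) = -2*o + 2*D)
S = 89 (S = (89 + (-2*(-5) + 2*4)) - 18 = (89 + (10 + 8)) - 18 = (89 + 18) - 18 = 107 - 18 = 89)
S*(-655/(-259)) = 89*(-655/(-259)) = 89*(-655*(-1/259)) = 89*(655/259) = 58295/259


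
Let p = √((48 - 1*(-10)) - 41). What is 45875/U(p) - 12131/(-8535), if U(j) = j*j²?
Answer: 12131/8535 + 45875*√17/289 ≈ 655.91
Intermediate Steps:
p = √17 (p = √((48 + 10) - 41) = √(58 - 41) = √17 ≈ 4.1231)
U(j) = j³
45875/U(p) - 12131/(-8535) = 45875/((√17)³) - 12131/(-8535) = 45875/((17*√17)) - 12131*(-1/8535) = 45875*(√17/289) + 12131/8535 = 45875*√17/289 + 12131/8535 = 12131/8535 + 45875*√17/289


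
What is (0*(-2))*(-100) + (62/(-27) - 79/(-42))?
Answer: -157/378 ≈ -0.41534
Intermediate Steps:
(0*(-2))*(-100) + (62/(-27) - 79/(-42)) = 0*(-100) + (62*(-1/27) - 79*(-1/42)) = 0 + (-62/27 + 79/42) = 0 - 157/378 = -157/378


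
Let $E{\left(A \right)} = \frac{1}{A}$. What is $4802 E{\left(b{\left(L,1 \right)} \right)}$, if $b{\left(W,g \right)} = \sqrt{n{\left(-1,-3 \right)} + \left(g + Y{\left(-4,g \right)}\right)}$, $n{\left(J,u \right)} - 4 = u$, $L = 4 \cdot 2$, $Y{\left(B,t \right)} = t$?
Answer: $\frac{4802 \sqrt{3}}{3} \approx 2772.4$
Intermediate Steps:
$L = 8$
$n{\left(J,u \right)} = 4 + u$
$b{\left(W,g \right)} = \sqrt{1 + 2 g}$ ($b{\left(W,g \right)} = \sqrt{\left(4 - 3\right) + \left(g + g\right)} = \sqrt{1 + 2 g}$)
$4802 E{\left(b{\left(L,1 \right)} \right)} = \frac{4802}{\sqrt{1 + 2 \cdot 1}} = \frac{4802}{\sqrt{1 + 2}} = \frac{4802}{\sqrt{3}} = 4802 \frac{\sqrt{3}}{3} = \frac{4802 \sqrt{3}}{3}$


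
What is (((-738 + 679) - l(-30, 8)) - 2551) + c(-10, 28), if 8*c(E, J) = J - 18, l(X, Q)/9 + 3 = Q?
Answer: -10615/4 ≈ -2653.8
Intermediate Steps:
l(X, Q) = -27 + 9*Q
c(E, J) = -9/4 + J/8 (c(E, J) = (J - 18)/8 = (-18 + J)/8 = -9/4 + J/8)
(((-738 + 679) - l(-30, 8)) - 2551) + c(-10, 28) = (((-738 + 679) - (-27 + 9*8)) - 2551) + (-9/4 + (⅛)*28) = ((-59 - (-27 + 72)) - 2551) + (-9/4 + 7/2) = ((-59 - 1*45) - 2551) + 5/4 = ((-59 - 45) - 2551) + 5/4 = (-104 - 2551) + 5/4 = -2655 + 5/4 = -10615/4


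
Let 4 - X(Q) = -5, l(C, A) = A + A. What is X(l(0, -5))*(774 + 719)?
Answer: 13437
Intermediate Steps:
l(C, A) = 2*A
X(Q) = 9 (X(Q) = 4 - 1*(-5) = 4 + 5 = 9)
X(l(0, -5))*(774 + 719) = 9*(774 + 719) = 9*1493 = 13437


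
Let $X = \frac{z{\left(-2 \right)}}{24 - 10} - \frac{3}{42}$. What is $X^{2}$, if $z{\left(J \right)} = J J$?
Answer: $\frac{9}{196} \approx 0.045918$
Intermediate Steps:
$z{\left(J \right)} = J^{2}$
$X = \frac{3}{14}$ ($X = \frac{\left(-2\right)^{2}}{24 - 10} - \frac{3}{42} = \frac{4}{14} - \frac{1}{14} = 4 \cdot \frac{1}{14} - \frac{1}{14} = \frac{2}{7} - \frac{1}{14} = \frac{3}{14} \approx 0.21429$)
$X^{2} = \left(\frac{3}{14}\right)^{2} = \frac{9}{196}$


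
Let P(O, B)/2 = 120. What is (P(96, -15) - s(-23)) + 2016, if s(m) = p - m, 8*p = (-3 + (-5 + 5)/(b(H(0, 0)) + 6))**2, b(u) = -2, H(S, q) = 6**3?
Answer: 17855/8 ≈ 2231.9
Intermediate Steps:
P(O, B) = 240 (P(O, B) = 2*120 = 240)
H(S, q) = 216
p = 9/8 (p = (-3 + (-5 + 5)/(-2 + 6))**2/8 = (-3 + 0/4)**2/8 = (-3 + 0*(1/4))**2/8 = (-3 + 0)**2/8 = (1/8)*(-3)**2 = (1/8)*9 = 9/8 ≈ 1.1250)
s(m) = 9/8 - m
(P(96, -15) - s(-23)) + 2016 = (240 - (9/8 - 1*(-23))) + 2016 = (240 - (9/8 + 23)) + 2016 = (240 - 1*193/8) + 2016 = (240 - 193/8) + 2016 = 1727/8 + 2016 = 17855/8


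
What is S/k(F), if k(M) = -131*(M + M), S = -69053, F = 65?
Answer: 69053/17030 ≈ 4.0548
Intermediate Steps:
k(M) = -262*M
S/k(F) = -69053/((-262*65)) = -69053/(-17030) = -69053*(-1/17030) = 69053/17030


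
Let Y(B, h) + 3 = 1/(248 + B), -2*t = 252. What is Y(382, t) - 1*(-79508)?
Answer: 50088151/630 ≈ 79505.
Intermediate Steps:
t = -126 (t = -½*252 = -126)
Y(B, h) = -3 + 1/(248 + B)
Y(382, t) - 1*(-79508) = (-743 - 3*382)/(248 + 382) - 1*(-79508) = (-743 - 1146)/630 + 79508 = (1/630)*(-1889) + 79508 = -1889/630 + 79508 = 50088151/630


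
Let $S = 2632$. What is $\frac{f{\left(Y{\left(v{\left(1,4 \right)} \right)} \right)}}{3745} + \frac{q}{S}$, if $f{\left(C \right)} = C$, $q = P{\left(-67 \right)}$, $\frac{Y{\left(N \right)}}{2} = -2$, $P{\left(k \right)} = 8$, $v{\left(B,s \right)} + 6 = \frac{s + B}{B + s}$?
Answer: $\frac{347}{176015} \approx 0.0019714$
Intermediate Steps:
$v{\left(B,s \right)} = -5$ ($v{\left(B,s \right)} = -6 + \frac{s + B}{B + s} = -6 + \frac{B + s}{B + s} = -6 + 1 = -5$)
$Y{\left(N \right)} = -4$ ($Y{\left(N \right)} = 2 \left(-2\right) = -4$)
$q = 8$
$\frac{f{\left(Y{\left(v{\left(1,4 \right)} \right)} \right)}}{3745} + \frac{q}{S} = - \frac{4}{3745} + \frac{8}{2632} = \left(-4\right) \frac{1}{3745} + 8 \cdot \frac{1}{2632} = - \frac{4}{3745} + \frac{1}{329} = \frac{347}{176015}$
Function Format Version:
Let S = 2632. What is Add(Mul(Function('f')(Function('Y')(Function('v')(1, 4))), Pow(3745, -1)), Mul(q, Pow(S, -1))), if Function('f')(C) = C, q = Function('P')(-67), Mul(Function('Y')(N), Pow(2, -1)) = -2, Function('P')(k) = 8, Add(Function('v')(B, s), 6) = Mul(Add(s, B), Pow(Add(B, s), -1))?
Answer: Rational(347, 176015) ≈ 0.0019714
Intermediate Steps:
Function('v')(B, s) = -5 (Function('v')(B, s) = Add(-6, Mul(Add(s, B), Pow(Add(B, s), -1))) = Add(-6, Mul(Add(B, s), Pow(Add(B, s), -1))) = Add(-6, 1) = -5)
Function('Y')(N) = -4 (Function('Y')(N) = Mul(2, -2) = -4)
q = 8
Add(Mul(Function('f')(Function('Y')(Function('v')(1, 4))), Pow(3745, -1)), Mul(q, Pow(S, -1))) = Add(Mul(-4, Pow(3745, -1)), Mul(8, Pow(2632, -1))) = Add(Mul(-4, Rational(1, 3745)), Mul(8, Rational(1, 2632))) = Add(Rational(-4, 3745), Rational(1, 329)) = Rational(347, 176015)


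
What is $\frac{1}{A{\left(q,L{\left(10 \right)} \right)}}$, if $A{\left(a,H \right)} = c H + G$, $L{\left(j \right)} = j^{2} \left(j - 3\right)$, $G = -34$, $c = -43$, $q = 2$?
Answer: $- \frac{1}{30134} \approx -3.3185 \cdot 10^{-5}$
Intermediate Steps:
$L{\left(j \right)} = j^{2} \left(-3 + j\right)$
$A{\left(a,H \right)} = -34 - 43 H$ ($A{\left(a,H \right)} = - 43 H - 34 = -34 - 43 H$)
$\frac{1}{A{\left(q,L{\left(10 \right)} \right)}} = \frac{1}{-34 - 43 \cdot 10^{2} \left(-3 + 10\right)} = \frac{1}{-34 - 43 \cdot 100 \cdot 7} = \frac{1}{-34 - 30100} = \frac{1}{-30134} = - \frac{1}{30134}$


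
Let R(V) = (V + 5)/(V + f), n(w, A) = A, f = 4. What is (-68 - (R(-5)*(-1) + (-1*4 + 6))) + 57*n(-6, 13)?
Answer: 671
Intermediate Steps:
R(V) = (5 + V)/(4 + V) (R(V) = (V + 5)/(V + 4) = (5 + V)/(4 + V))
(-68 - (R(-5)*(-1) + (-1*4 + 6))) + 57*n(-6, 13) = (-68 - (((5 - 5)/(4 - 5))*(-1) + (-1*4 + 6))) + 57*13 = (-68 - ((0/(-1))*(-1) + (-4 + 6))) + 741 = (-68 - (-1*0*(-1) + 2)) + 741 = (-68 - (0*(-1) + 2)) + 741 = (-68 - (0 + 2)) + 741 = (-68 - 1*2) + 741 = (-68 - 2) + 741 = -70 + 741 = 671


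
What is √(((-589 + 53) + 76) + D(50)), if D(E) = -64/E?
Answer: 62*I*√3/5 ≈ 21.477*I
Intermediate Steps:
√(((-589 + 53) + 76) + D(50)) = √(((-589 + 53) + 76) - 64/50) = √((-536 + 76) - 64*1/50) = √(-460 - 32/25) = √(-11532/25) = 62*I*√3/5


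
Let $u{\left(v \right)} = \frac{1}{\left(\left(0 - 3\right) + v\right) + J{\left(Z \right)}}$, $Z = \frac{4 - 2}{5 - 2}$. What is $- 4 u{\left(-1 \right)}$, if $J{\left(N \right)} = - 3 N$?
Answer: $\frac{2}{3} \approx 0.66667$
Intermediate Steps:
$Z = \frac{2}{3} \approx 0.66667$
$u{\left(v \right)} = \frac{1}{-5 + v}$ ($u{\left(v \right)} = \frac{1}{\left(\left(0 - 3\right) + v\right) - 2} = \frac{1}{\left(-3 + v\right) - 2} = \frac{1}{-5 + v}$)
$- 4 u{\left(-1 \right)} = - \frac{4}{-5 - 1} = - \frac{4}{-6} = \left(-4\right) \left(- \frac{1}{6}\right) = \frac{2}{3}$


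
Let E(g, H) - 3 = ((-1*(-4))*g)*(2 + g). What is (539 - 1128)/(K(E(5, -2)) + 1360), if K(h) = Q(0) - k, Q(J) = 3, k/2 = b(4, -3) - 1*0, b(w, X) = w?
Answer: -589/1355 ≈ -0.43469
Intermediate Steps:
k = 8 (k = 2*(4 - 1*0) = 2*(4 + 0) = 2*4 = 8)
E(g, H) = 3 + 4*g*(2 + g) (E(g, H) = 3 + ((-1*(-4))*g)*(2 + g) = 3 + (4*g)*(2 + g) = 3 + 4*g*(2 + g))
K(h) = -5 (K(h) = 3 - 1*8 = 3 - 8 = -5)
(539 - 1128)/(K(E(5, -2)) + 1360) = (539 - 1128)/(-5 + 1360) = -589/1355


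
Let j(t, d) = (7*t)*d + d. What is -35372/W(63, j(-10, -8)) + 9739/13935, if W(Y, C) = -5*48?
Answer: 8254103/55740 ≈ 148.08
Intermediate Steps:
j(t, d) = d + 7*d*t (j(t, d) = 7*d*t + d = d + 7*d*t)
W(Y, C) = -240
-35372/W(63, j(-10, -8)) + 9739/13935 = -35372/(-240) + 9739/13935 = -35372*(-1/240) + 9739*(1/13935) = 8843/60 + 9739/13935 = 8254103/55740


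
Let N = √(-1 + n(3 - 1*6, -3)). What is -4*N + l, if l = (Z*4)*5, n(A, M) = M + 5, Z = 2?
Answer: 36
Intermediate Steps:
n(A, M) = 5 + M
l = 40 (l = (2*4)*5 = 8*5 = 40)
N = 1 (N = √(-1 + (5 - 3)) = √(-1 + 2) = √1 = 1)
-4*N + l = -4*1 + 40 = -4 + 40 = 36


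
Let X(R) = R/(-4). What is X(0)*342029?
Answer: 0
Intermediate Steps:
X(R) = -R/4 (X(R) = R*(-¼) = -R/4)
X(0)*342029 = -¼*0*342029 = 0*342029 = 0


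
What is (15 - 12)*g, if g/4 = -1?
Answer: -12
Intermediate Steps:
g = -4 (g = 4*(-1) = -4)
(15 - 12)*g = (15 - 12)*(-4) = 3*(-4) = -12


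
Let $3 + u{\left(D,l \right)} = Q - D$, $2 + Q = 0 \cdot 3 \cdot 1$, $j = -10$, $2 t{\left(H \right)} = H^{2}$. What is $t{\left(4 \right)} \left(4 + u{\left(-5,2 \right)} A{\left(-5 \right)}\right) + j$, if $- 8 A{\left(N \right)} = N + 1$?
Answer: $22$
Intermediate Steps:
$A{\left(N \right)} = - \frac{1}{8} - \frac{N}{8}$ ($A{\left(N \right)} = - \frac{N + 1}{8} = - \frac{1 + N}{8} = - \frac{1}{8} - \frac{N}{8}$)
$t{\left(H \right)} = \frac{H^{2}}{2}$
$Q = -2$ ($Q = -2 + 0 \cdot 3 \cdot 1 = -2 + 0 \cdot 1 = -2 + 0 = -2$)
$u{\left(D,l \right)} = -5 - D$ ($u{\left(D,l \right)} = -3 - \left(2 + D\right) = -5 - D$)
$t{\left(4 \right)} \left(4 + u{\left(-5,2 \right)} A{\left(-5 \right)}\right) + j = \frac{4^{2}}{2} \left(4 + \left(-5 - -5\right) \left(- \frac{1}{8} - - \frac{5}{8}\right)\right) - 10 = \frac{1}{2} \cdot 16 \left(4 + \left(-5 + 5\right) \left(- \frac{1}{8} + \frac{5}{8}\right)\right) - 10 = 8 \left(4 + 0 \cdot \frac{1}{2}\right) - 10 = 8 \left(4 + 0\right) - 10 = 8 \cdot 4 - 10 = 32 - 10 = 22$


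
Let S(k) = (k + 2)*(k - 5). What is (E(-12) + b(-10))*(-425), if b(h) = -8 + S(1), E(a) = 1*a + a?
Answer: 18700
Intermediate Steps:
S(k) = (-5 + k)*(2 + k) (S(k) = (2 + k)*(-5 + k) = (-5 + k)*(2 + k))
E(a) = 2*a (E(a) = a + a = 2*a)
b(h) = -20 (b(h) = -8 + (-10 + 1**2 - 3*1) = -8 + (-10 + 1 - 3) = -8 - 12 = -20)
(E(-12) + b(-10))*(-425) = (2*(-12) - 20)*(-425) = (-24 - 20)*(-425) = -44*(-425) = 18700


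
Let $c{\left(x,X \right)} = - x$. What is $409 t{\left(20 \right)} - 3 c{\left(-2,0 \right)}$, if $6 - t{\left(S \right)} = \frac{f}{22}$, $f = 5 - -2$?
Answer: $\frac{50993}{22} \approx 2317.9$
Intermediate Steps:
$f = 7$ ($f = 5 + 2 = 7$)
$t{\left(S \right)} = \frac{125}{22}$ ($t{\left(S \right)} = 6 - \frac{7}{22} = \frac{125}{22}$)
$409 t{\left(20 \right)} - 3 c{\left(-2,0 \right)} = 409 \cdot \frac{125}{22} - 3 \left(\left(-1\right) \left(-2\right)\right) = \frac{51125}{22} - 6 = \frac{50993}{22}$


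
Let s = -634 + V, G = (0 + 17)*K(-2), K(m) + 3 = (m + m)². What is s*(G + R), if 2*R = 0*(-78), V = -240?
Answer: -193154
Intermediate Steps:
K(m) = -3 + 4*m² (K(m) = -3 + (m + m)² = -3 + (2*m)² = -3 + 4*m²)
G = 221 (G = (0 + 17)*(-3 + 4*(-2)²) = 17*(-3 + 4*4) = 17*(-3 + 16) = 17*13 = 221)
s = -874 (s = -634 - 240 = -874)
R = 0 (R = (0*(-78))/2 = (½)*0 = 0)
s*(G + R) = -874*(221 + 0) = -874*221 = -193154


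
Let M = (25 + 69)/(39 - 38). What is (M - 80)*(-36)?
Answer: -504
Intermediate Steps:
M = 94 (M = 94/1 = 94*1 = 94)
(M - 80)*(-36) = (94 - 80)*(-36) = 14*(-36) = -504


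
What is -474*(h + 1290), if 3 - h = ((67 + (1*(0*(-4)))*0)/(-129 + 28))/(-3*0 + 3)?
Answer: -61911668/101 ≈ -6.1299e+5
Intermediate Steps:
h = 976/303 (h = 3 - (67 + (1*(0*(-4)))*0)/(-129 + 28)/(-3*0 + 3) = 3 - (67 + (1*0)*0)/(-101)/(0 + 3) = 3 - (67 + 0*0)*(-1/101)/3 = 3 - (67 + 0)*(-1/101)/3 = 3 - 67*(-1/101)/3 = 3 - (-67)/(101*3) = 3 - 1*(-67/303) = 3 + 67/303 = 976/303 ≈ 3.2211)
-474*(h + 1290) = -474*(976/303 + 1290) = -474*391846/303 = -61911668/101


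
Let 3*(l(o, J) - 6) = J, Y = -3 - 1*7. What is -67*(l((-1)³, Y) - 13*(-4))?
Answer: -10988/3 ≈ -3662.7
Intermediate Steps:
Y = -10 (Y = -3 - 7 = -10)
l(o, J) = 6 + J/3
-67*(l((-1)³, Y) - 13*(-4)) = -67*((6 + (⅓)*(-10)) - 13*(-4)) = -67*((6 - 10/3) + 52) = -67*(8/3 + 52) = -67*164/3 = -10988/3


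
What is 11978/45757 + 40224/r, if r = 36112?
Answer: 142067444/103273549 ≈ 1.3756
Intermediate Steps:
11978/45757 + 40224/r = 11978/45757 + 40224/36112 = 11978*(1/45757) + 40224*(1/36112) = 11978/45757 + 2514/2257 = 142067444/103273549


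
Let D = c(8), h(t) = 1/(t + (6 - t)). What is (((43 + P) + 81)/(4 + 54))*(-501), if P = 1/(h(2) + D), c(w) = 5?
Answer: -964425/899 ≈ -1072.8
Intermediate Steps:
h(t) = ⅙ (h(t) = 1/6 = ⅙)
D = 5
P = 6/31 (P = 1/(⅙ + 5) = 1/(31/6) = 6/31 ≈ 0.19355)
(((43 + P) + 81)/(4 + 54))*(-501) = (((43 + 6/31) + 81)/(4 + 54))*(-501) = ((1339/31 + 81)/58)*(-501) = ((3850/31)*(1/58))*(-501) = (1925/899)*(-501) = -964425/899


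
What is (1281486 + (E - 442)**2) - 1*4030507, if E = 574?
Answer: -2731597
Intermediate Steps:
(1281486 + (E - 442)**2) - 1*4030507 = (1281486 + (574 - 442)**2) - 1*4030507 = (1281486 + 132**2) - 4030507 = (1281486 + 17424) - 4030507 = 1298910 - 4030507 = -2731597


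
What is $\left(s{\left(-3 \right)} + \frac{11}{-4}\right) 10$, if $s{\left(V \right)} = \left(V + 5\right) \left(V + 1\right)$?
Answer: $- \frac{135}{2} \approx -67.5$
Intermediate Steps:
$s{\left(V \right)} = \left(1 + V\right) \left(5 + V\right)$ ($s{\left(V \right)} = \left(5 + V\right) \left(1 + V\right) = \left(1 + V\right) \left(5 + V\right)$)
$\left(s{\left(-3 \right)} + \frac{11}{-4}\right) 10 = \left(\left(5 + \left(-3\right)^{2} + 6 \left(-3\right)\right) + \frac{11}{-4}\right) 10 = \left(\left(5 + 9 - 18\right) + 11 \left(- \frac{1}{4}\right)\right) 10 = \left(-4 - \frac{11}{4}\right) 10 = \left(- \frac{27}{4}\right) 10 = - \frac{135}{2}$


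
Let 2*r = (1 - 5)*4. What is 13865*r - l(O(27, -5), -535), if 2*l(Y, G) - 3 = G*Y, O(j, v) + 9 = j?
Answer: -212213/2 ≈ -1.0611e+5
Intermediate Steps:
O(j, v) = -9 + j
l(Y, G) = 3/2 + G*Y/2 (l(Y, G) = 3/2 + (G*Y)/2 = 3/2 + G*Y/2)
r = -8 (r = ((1 - 5)*4)/2 = (-4*4)/2 = (1/2)*(-16) = -8)
13865*r - l(O(27, -5), -535) = 13865*(-8) - (3/2 + (1/2)*(-535)*(-9 + 27)) = -110920 - (3/2 + (1/2)*(-535)*18) = -110920 - (3/2 - 4815) = -110920 - 1*(-9627/2) = -110920 + 9627/2 = -212213/2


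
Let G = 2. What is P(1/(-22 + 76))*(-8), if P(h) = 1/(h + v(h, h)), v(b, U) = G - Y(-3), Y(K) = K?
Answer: -432/271 ≈ -1.5941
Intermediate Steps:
v(b, U) = 5 (v(b, U) = 2 - 1*(-3) = 2 + 3 = 5)
P(h) = 1/(5 + h) (P(h) = 1/(h + 5) = 1/(5 + h))
P(1/(-22 + 76))*(-8) = -8/(5 + 1/(-22 + 76)) = -8/(5 + 1/54) = -8/(271/54) = (54/271)*(-8) = -432/271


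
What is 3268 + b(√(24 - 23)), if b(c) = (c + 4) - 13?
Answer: 3260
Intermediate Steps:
b(c) = -9 + c (b(c) = (4 + c) - 13 = -9 + c)
3268 + b(√(24 - 23)) = 3268 + (-9 + √(24 - 23)) = 3268 + (-9 + √1) = 3268 + (-9 + 1) = 3268 - 8 = 3260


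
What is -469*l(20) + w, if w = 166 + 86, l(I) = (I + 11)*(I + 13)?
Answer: -479535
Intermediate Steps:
l(I) = (11 + I)*(13 + I)
w = 252
-469*l(20) + w = -469*(143 + 20**2 + 24*20) + 252 = -469*(143 + 400 + 480) + 252 = -469*1023 + 252 = -479787 + 252 = -479535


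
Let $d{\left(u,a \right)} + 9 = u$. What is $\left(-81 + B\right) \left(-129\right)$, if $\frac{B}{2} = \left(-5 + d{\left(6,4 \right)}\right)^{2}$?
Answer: $-6063$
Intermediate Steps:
$d{\left(u,a \right)} = -9 + u$
$B = 128$ ($B = 2 \left(-5 + \left(-9 + 6\right)\right)^{2} = 2 \left(-5 - 3\right)^{2} = 2 \left(-8\right)^{2} = 2 \cdot 64 = 128$)
$\left(-81 + B\right) \left(-129\right) = \left(-81 + 128\right) \left(-129\right) = 47 \left(-129\right) = -6063$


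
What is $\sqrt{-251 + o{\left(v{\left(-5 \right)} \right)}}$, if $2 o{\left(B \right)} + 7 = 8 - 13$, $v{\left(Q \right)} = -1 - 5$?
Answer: $i \sqrt{257} \approx 16.031 i$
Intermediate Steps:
$v{\left(Q \right)} = -6$ ($v{\left(Q \right)} = -1 - 5 = -6$)
$o{\left(B \right)} = -6$ ($o{\left(B \right)} = - \frac{7}{2} + \frac{8 - 13}{2} = - \frac{7}{2} + \frac{1}{2} \left(-5\right) = - \frac{7}{2} - \frac{5}{2} = -6$)
$\sqrt{-251 + o{\left(v{\left(-5 \right)} \right)}} = \sqrt{-251 - 6} = \sqrt{-257} = i \sqrt{257}$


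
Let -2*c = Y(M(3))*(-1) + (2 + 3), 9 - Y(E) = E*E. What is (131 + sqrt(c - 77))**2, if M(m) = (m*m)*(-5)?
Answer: 32147/2 + 655*I*sqrt(174) ≈ 16074.0 + 8640.0*I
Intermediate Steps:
M(m) = -5*m**2 (M(m) = m**2*(-5) = -5*m**2)
Y(E) = 9 - E**2 (Y(E) = 9 - E*E = 9 - E**2)
c = -2021/2 (c = -((9 - (-5*3**2)**2)*(-1) + (2 + 3))/2 = -((9 - (-5*9)**2)*(-1) + 5)/2 = -((9 - 1*(-45)**2)*(-1) + 5)/2 = -((9 - 1*2025)*(-1) + 5)/2 = -((9 - 2025)*(-1) + 5)/2 = -(-2016*(-1) + 5)/2 = -(2016 + 5)/2 = -1/2*2021 = -2021/2 ≈ -1010.5)
(131 + sqrt(c - 77))**2 = (131 + sqrt(-2021/2 - 77))**2 = (131 + sqrt(-2175/2))**2 = (131 + 5*I*sqrt(174)/2)**2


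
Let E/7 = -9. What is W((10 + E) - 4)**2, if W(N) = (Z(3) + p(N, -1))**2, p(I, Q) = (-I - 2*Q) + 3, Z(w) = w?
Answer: 17850625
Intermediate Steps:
E = -63 (E = 7*(-9) = -63)
p(I, Q) = 3 - I - 2*Q
W(N) = (8 - N)**2 (W(N) = (3 + (3 - N - 2*(-1)))**2 = (3 + (3 - N + 2))**2 = (3 + (5 - N))**2 = (8 - N)**2)
W((10 + E) - 4)**2 = ((-8 + ((10 - 63) - 4))**2)**2 = ((-8 + (-53 - 4))**2)**2 = ((-8 - 57)**2)**2 = ((-65)**2)**2 = 4225**2 = 17850625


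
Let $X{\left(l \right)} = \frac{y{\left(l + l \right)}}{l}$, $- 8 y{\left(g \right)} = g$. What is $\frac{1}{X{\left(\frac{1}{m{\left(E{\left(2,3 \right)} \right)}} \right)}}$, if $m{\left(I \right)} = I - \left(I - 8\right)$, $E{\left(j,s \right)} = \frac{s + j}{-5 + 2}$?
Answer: $-4$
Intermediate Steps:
$y{\left(g \right)} = - \frac{g}{8}$
$E{\left(j,s \right)} = - \frac{j}{3} - \frac{s}{3}$ ($E{\left(j,s \right)} = \frac{j + s}{-3} = \left(j + s\right) \left(- \frac{1}{3}\right) = - \frac{j}{3} - \frac{s}{3}$)
$m{\left(I \right)} = 8$ ($m{\left(I \right)} = I - \left(-8 + I\right) = 8$)
$X{\left(l \right)} = - \frac{1}{4}$ ($X{\left(l \right)} = \frac{\left(- \frac{1}{8}\right) \left(l + l\right)}{l} = \frac{\left(- \frac{1}{8}\right) 2 l}{l} = \frac{\left(- \frac{1}{4}\right) l}{l} = - \frac{1}{4}$)
$\frac{1}{X{\left(\frac{1}{m{\left(E{\left(2,3 \right)} \right)}} \right)}} = \frac{1}{- \frac{1}{4}} = -4$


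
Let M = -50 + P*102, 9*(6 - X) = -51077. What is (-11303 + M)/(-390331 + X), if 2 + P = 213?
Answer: -91521/3461848 ≈ -0.026437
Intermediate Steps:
X = 51131/9 (X = 6 - 1/9*(-51077) = 6 + 51077/9 = 51131/9 ≈ 5681.2)
P = 211 (P = -2 + 213 = 211)
M = 21472 (M = -50 + 211*102 = -50 + 21522 = 21472)
(-11303 + M)/(-390331 + X) = (-11303 + 21472)/(-390331 + 51131/9) = 10169/(-3461848/9) = 10169*(-9/3461848) = -91521/3461848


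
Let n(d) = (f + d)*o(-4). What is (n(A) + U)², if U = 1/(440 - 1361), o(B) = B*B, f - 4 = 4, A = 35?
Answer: 401508520609/848241 ≈ 4.7334e+5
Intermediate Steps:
f = 8 (f = 4 + 4 = 8)
o(B) = B²
U = -1/921 (U = 1/(-921) = -1/921 ≈ -0.0010858)
n(d) = 128 + 16*d (n(d) = (8 + d)*(-4)² = (8 + d)*16 = 128 + 16*d)
(n(A) + U)² = ((128 + 16*35) - 1/921)² = ((128 + 560) - 1/921)² = (688 - 1/921)² = (633647/921)² = 401508520609/848241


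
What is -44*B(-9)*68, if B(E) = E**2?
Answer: -242352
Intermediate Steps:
-44*B(-9)*68 = -44*(-9)**2*68 = -44*81*68 = -3564*68 = -242352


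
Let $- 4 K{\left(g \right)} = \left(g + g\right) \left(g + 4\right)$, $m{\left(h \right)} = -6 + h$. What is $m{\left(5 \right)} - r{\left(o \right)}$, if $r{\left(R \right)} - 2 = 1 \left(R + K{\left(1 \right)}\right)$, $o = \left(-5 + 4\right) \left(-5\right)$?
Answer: $- \frac{11}{2} \approx -5.5$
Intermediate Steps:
$K{\left(g \right)} = - \frac{g \left(4 + g\right)}{2}$ ($K{\left(g \right)} = - \frac{\left(g + g\right) \left(g + 4\right)}{4} = - \frac{2 g \left(4 + g\right)}{4} = - \frac{g \left(4 + g\right)}{2}$)
$o = 5$ ($o = \left(-1\right) \left(-5\right) = 5$)
$r{\left(R \right)} = - \frac{1}{2} + R$ ($r{\left(R \right)} = 2 + 1 \left(R - \frac{4 + 1}{2}\right) = 2 + 1 \left(R - \frac{1}{2} \cdot 5\right) = 2 + 1 \left(R - \frac{5}{2}\right) = 2 + 1 \left(- \frac{5}{2} + R\right) = 2 + \left(- \frac{5}{2} + R\right) = - \frac{1}{2} + R$)
$m{\left(5 \right)} - r{\left(o \right)} = \left(-6 + 5\right) - \left(- \frac{1}{2} + 5\right) = -1 - \frac{9}{2} = - \frac{11}{2}$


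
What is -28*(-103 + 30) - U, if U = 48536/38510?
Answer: 39332952/19255 ≈ 2042.7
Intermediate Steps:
U = 24268/19255 (U = 48536*(1/38510) = 24268/19255 ≈ 1.2603)
-28*(-103 + 30) - U = -28*(-103 + 30) - 1*24268/19255 = -28*(-73) - 24268/19255 = 2044 - 24268/19255 = 39332952/19255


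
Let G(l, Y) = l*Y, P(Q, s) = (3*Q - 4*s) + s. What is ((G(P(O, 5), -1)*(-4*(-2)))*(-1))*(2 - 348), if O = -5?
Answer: 83040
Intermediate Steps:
P(Q, s) = -3*s + 3*Q (P(Q, s) = (-4*s + 3*Q) + s = -3*s + 3*Q)
G(l, Y) = Y*l
((G(P(O, 5), -1)*(-4*(-2)))*(-1))*(2 - 348) = (((-(-3*5 + 3*(-5)))*(-4*(-2)))*(-1))*(2 - 348) = ((-(-15 - 15)*8)*(-1))*(-346) = ((-1*(-30)*8)*(-1))*(-346) = ((30*8)*(-1))*(-346) = (240*(-1))*(-346) = -240*(-346) = 83040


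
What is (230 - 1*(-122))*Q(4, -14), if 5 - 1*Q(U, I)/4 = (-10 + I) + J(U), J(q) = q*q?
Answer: 18304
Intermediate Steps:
J(q) = q²
Q(U, I) = 60 - 4*I - 4*U² (Q(U, I) = 20 - 4*((-10 + I) + U²) = 20 - 4*(-10 + I + U²) = 20 + (40 - 4*I - 4*U²) = 60 - 4*I - 4*U²)
(230 - 1*(-122))*Q(4, -14) = (230 - 1*(-122))*(60 - 4*(-14) - 4*4²) = (230 + 122)*(60 + 56 - 4*16) = 352*(60 + 56 - 64) = 352*52 = 18304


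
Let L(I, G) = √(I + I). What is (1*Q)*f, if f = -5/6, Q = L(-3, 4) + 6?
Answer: -5 - 5*I*√6/6 ≈ -5.0 - 2.0412*I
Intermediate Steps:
L(I, G) = √2*√I (L(I, G) = √(2*I) = √2*√I)
Q = 6 + I*√6 (Q = √2*√(-3) + 6 = √2*(I*√3) + 6 = I*√6 + 6 = 6 + I*√6 ≈ 6.0 + 2.4495*I)
f = -⅚ (f = -5*⅙ = -⅚ ≈ -0.83333)
(1*Q)*f = (1*(6 + I*√6))*(-⅚) = (6 + I*√6)*(-⅚) = -5 - 5*I*√6/6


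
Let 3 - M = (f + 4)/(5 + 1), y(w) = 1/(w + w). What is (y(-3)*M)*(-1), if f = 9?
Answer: 5/36 ≈ 0.13889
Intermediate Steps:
y(w) = 1/(2*w)
M = ⅚ (M = 3 - (9 + 4)/(5 + 1) = 3 - 13/6 = ⅚ ≈ 0.83333)
(y(-3)*M)*(-1) = (((½)/(-3))*(⅚))*(-1) = (((½)*(-⅓))*(⅚))*(-1) = -⅙*⅚*(-1) = -5/36*(-1) = 5/36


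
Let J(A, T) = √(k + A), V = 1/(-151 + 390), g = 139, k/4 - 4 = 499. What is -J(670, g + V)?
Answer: -3*√298 ≈ -51.788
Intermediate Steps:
k = 2012 (k = 16 + 4*499 = 16 + 1996 = 2012)
V = 1/239 ≈ 0.0041841
J(A, T) = √(2012 + A)
-J(670, g + V) = -√(2012 + 670) = -√2682 = -3*√298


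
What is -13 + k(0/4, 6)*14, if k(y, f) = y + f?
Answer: 71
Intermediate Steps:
k(y, f) = f + y
-13 + k(0/4, 6)*14 = -13 + (6 + 0/4)*14 = -13 + (6 + 0*(¼))*14 = -13 + (6 + 0)*14 = -13 + 6*14 = -13 + 84 = 71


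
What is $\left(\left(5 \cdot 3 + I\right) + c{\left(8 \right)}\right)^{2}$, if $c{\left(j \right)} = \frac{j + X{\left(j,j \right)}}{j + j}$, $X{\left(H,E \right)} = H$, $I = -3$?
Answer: $169$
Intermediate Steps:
$c{\left(j \right)} = 1$ ($c{\left(j \right)} = \frac{j + j}{j + j} = \frac{2 j}{2 j} = 2 j \frac{1}{2 j} = 1$)
$\left(\left(5 \cdot 3 + I\right) + c{\left(8 \right)}\right)^{2} = \left(\left(5 \cdot 3 - 3\right) + 1\right)^{2} = \left(\left(15 - 3\right) + 1\right)^{2} = \left(12 + 1\right)^{2} = 13^{2} = 169$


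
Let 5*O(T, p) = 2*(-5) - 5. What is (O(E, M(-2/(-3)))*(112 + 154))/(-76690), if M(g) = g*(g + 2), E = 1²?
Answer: 399/38345 ≈ 0.010406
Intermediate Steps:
E = 1
M(g) = g*(2 + g)
O(T, p) = -3 (O(T, p) = (2*(-5) - 5)/5 = (-10 - 5)/5 = (⅕)*(-15) = -3)
(O(E, M(-2/(-3)))*(112 + 154))/(-76690) = -3*(112 + 154)/(-76690) = -3*266*(-1/76690) = -798*(-1/76690) = 399/38345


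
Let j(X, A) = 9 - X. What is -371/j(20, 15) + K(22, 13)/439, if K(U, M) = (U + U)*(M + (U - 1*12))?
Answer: 174001/4829 ≈ 36.033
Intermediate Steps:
K(U, M) = 2*U*(-12 + M + U) (K(U, M) = (2*U)*(M + (U - 12)) = (2*U)*(M + (-12 + U)) = (2*U)*(-12 + M + U) = 2*U*(-12 + M + U))
-371/j(20, 15) + K(22, 13)/439 = -371/(9 - 1*20) + (2*22*(-12 + 13 + 22))/439 = -371/(9 - 20) + (2*22*23)*(1/439) = -371/(-11) + 1012*(1/439) = -371*(-1/11) + 1012/439 = 371/11 + 1012/439 = 174001/4829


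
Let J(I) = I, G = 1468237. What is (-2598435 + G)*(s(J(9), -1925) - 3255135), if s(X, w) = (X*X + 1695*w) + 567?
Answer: 7365909497676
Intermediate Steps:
s(X, w) = 567 + X² + 1695*w (s(X, w) = (X² + 1695*w) + 567 = 567 + X² + 1695*w)
(-2598435 + G)*(s(J(9), -1925) - 3255135) = (-2598435 + 1468237)*((567 + 9² + 1695*(-1925)) - 3255135) = -1130198*((567 + 81 - 3262875) - 3255135) = -1130198*(-3262227 - 3255135) = -1130198*(-6517362) = 7365909497676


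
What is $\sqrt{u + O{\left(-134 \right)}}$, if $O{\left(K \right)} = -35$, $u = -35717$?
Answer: $2 i \sqrt{8938} \approx 189.08 i$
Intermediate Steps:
$\sqrt{u + O{\left(-134 \right)}} = \sqrt{-35717 - 35} = \sqrt{-35752} = 2 i \sqrt{8938}$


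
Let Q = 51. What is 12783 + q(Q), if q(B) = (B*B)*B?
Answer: 145434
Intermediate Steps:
q(B) = B³ (q(B) = B²*B = B³)
12783 + q(Q) = 12783 + 51³ = 12783 + 132651 = 145434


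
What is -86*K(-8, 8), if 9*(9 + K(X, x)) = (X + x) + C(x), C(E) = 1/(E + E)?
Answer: 55685/72 ≈ 773.40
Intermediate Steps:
C(E) = 1/(2*E)
K(X, x) = -9 + X/9 + x/9 + 1/(18*x) (K(X, x) = -9 + ((X + x) + 1/(2*x))/9 = -9 + (X + x + 1/(2*x))/9 = -9 + (X/9 + x/9 + 1/(18*x)) = -9 + X/9 + x/9 + 1/(18*x))
-86*K(-8, 8) = -43*(1 + 2*8*(-81 - 8 + 8))/(9*8) = -43*(1 + 2*8*(-81))/(9*8) = -43*(1 - 1296)/(9*8) = -43*(-1295)/(9*8) = -86*(-1295/144) = 55685/72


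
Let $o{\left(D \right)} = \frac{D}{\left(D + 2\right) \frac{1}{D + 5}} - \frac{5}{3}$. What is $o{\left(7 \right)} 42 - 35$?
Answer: $287$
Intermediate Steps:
$o{\left(D \right)} = - \frac{5}{3} + \frac{D \left(5 + D\right)}{2 + D}$ ($o{\left(D \right)} = \frac{D}{\left(2 + D\right) \frac{1}{5 + D}} - \frac{5}{3} = \frac{D}{\frac{1}{5 + D} \left(2 + D\right)} - \frac{5}{3} = D \frac{5 + D}{2 + D} - \frac{5}{3} = \frac{D \left(5 + D\right)}{2 + D} - \frac{5}{3} = - \frac{5}{3} + \frac{D \left(5 + D\right)}{2 + D}$)
$o{\left(7 \right)} 42 - 35 = \frac{-10 + 3 \cdot 7^{2} + 10 \cdot 7}{3 \left(2 + 7\right)} 42 - 35 = \frac{-10 + 3 \cdot 49 + 70}{3 \cdot 9} \cdot 42 - 35 = \frac{1}{3} \cdot \frac{1}{9} \left(-10 + 147 + 70\right) 42 - 35 = \frac{1}{3} \cdot \frac{1}{9} \cdot 207 \cdot 42 - 35 = \frac{23}{3} \cdot 42 - 35 = 322 - 35 = 287$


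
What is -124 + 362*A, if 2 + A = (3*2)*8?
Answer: 16528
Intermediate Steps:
A = 46 (A = -2 + (3*2)*8 = -2 + 6*8 = -2 + 48 = 46)
-124 + 362*A = -124 + 362*46 = -124 + 16652 = 16528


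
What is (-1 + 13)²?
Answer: 144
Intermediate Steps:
(-1 + 13)² = 12² = 144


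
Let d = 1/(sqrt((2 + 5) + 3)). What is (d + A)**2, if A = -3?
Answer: (30 - sqrt(10))**2/100 ≈ 7.2026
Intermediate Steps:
d = sqrt(10)/10 (d = 1/(sqrt(7 + 3)) = 1/(sqrt(10)) = sqrt(10)/10 ≈ 0.31623)
(d + A)**2 = (sqrt(10)/10 - 3)**2 = (-3 + sqrt(10)/10)**2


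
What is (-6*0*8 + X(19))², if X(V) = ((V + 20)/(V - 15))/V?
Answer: 1521/5776 ≈ 0.26333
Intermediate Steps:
X(V) = (20 + V)/(V*(-15 + V)) (X(V) = ((20 + V)/(-15 + V))/V = (20 + V)/(V*(-15 + V)))
(-6*0*8 + X(19))² = (-6*0*8 + (20 + 19)/(19*(-15 + 19)))² = (0*8 + (1/19)*39/4)² = (0 + (1/19)*(¼)*39)² = (0 + 39/76)² = (39/76)² = 1521/5776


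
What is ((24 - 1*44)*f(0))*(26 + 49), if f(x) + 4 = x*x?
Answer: 6000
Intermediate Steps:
f(x) = -4 + x² (f(x) = -4 + x*x = -4 + x²)
((24 - 1*44)*f(0))*(26 + 49) = ((24 - 1*44)*(-4 + 0²))*(26 + 49) = ((24 - 44)*(-4 + 0))*75 = -20*(-4)*75 = 80*75 = 6000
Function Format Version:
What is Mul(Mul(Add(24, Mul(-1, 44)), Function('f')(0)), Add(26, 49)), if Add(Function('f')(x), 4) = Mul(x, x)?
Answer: 6000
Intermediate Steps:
Function('f')(x) = Add(-4, Pow(x, 2)) (Function('f')(x) = Add(-4, Mul(x, x)) = Add(-4, Pow(x, 2)))
Mul(Mul(Add(24, Mul(-1, 44)), Function('f')(0)), Add(26, 49)) = Mul(Mul(Add(24, Mul(-1, 44)), Add(-4, Pow(0, 2))), Add(26, 49)) = Mul(Mul(Add(24, -44), Add(-4, 0)), 75) = Mul(Mul(-20, -4), 75) = Mul(80, 75) = 6000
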